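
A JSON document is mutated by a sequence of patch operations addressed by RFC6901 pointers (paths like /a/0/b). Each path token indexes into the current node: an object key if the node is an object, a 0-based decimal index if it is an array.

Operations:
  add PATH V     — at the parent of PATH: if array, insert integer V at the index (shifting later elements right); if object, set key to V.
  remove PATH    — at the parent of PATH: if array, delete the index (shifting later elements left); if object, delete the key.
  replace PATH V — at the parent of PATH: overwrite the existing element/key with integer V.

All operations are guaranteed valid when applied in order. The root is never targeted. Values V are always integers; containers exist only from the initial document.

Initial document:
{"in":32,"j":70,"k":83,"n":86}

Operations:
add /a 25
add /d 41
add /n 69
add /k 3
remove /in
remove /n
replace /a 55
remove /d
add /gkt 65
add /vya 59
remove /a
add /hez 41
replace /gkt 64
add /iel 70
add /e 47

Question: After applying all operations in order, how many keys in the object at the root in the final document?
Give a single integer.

After op 1 (add /a 25): {"a":25,"in":32,"j":70,"k":83,"n":86}
After op 2 (add /d 41): {"a":25,"d":41,"in":32,"j":70,"k":83,"n":86}
After op 3 (add /n 69): {"a":25,"d":41,"in":32,"j":70,"k":83,"n":69}
After op 4 (add /k 3): {"a":25,"d":41,"in":32,"j":70,"k":3,"n":69}
After op 5 (remove /in): {"a":25,"d":41,"j":70,"k":3,"n":69}
After op 6 (remove /n): {"a":25,"d":41,"j":70,"k":3}
After op 7 (replace /a 55): {"a":55,"d":41,"j":70,"k":3}
After op 8 (remove /d): {"a":55,"j":70,"k":3}
After op 9 (add /gkt 65): {"a":55,"gkt":65,"j":70,"k":3}
After op 10 (add /vya 59): {"a":55,"gkt":65,"j":70,"k":3,"vya":59}
After op 11 (remove /a): {"gkt":65,"j":70,"k":3,"vya":59}
After op 12 (add /hez 41): {"gkt":65,"hez":41,"j":70,"k":3,"vya":59}
After op 13 (replace /gkt 64): {"gkt":64,"hez":41,"j":70,"k":3,"vya":59}
After op 14 (add /iel 70): {"gkt":64,"hez":41,"iel":70,"j":70,"k":3,"vya":59}
After op 15 (add /e 47): {"e":47,"gkt":64,"hez":41,"iel":70,"j":70,"k":3,"vya":59}
Size at the root: 7

Answer: 7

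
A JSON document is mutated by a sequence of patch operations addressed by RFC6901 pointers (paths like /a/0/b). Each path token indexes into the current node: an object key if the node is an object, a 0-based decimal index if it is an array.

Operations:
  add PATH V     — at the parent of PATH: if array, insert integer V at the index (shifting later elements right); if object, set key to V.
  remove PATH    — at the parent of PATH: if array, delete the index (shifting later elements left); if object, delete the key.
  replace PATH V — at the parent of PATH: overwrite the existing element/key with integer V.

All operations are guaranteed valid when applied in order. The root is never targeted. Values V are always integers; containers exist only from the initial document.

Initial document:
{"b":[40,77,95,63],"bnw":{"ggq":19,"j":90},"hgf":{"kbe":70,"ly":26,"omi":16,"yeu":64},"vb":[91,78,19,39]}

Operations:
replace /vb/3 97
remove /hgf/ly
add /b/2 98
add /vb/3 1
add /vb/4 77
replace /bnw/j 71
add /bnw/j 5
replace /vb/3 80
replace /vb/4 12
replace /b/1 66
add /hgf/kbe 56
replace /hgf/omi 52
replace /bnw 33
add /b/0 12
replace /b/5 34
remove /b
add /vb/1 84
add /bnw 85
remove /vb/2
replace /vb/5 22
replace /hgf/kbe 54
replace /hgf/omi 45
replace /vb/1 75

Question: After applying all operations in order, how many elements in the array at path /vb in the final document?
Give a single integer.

Answer: 6

Derivation:
After op 1 (replace /vb/3 97): {"b":[40,77,95,63],"bnw":{"ggq":19,"j":90},"hgf":{"kbe":70,"ly":26,"omi":16,"yeu":64},"vb":[91,78,19,97]}
After op 2 (remove /hgf/ly): {"b":[40,77,95,63],"bnw":{"ggq":19,"j":90},"hgf":{"kbe":70,"omi":16,"yeu":64},"vb":[91,78,19,97]}
After op 3 (add /b/2 98): {"b":[40,77,98,95,63],"bnw":{"ggq":19,"j":90},"hgf":{"kbe":70,"omi":16,"yeu":64},"vb":[91,78,19,97]}
After op 4 (add /vb/3 1): {"b":[40,77,98,95,63],"bnw":{"ggq":19,"j":90},"hgf":{"kbe":70,"omi":16,"yeu":64},"vb":[91,78,19,1,97]}
After op 5 (add /vb/4 77): {"b":[40,77,98,95,63],"bnw":{"ggq":19,"j":90},"hgf":{"kbe":70,"omi":16,"yeu":64},"vb":[91,78,19,1,77,97]}
After op 6 (replace /bnw/j 71): {"b":[40,77,98,95,63],"bnw":{"ggq":19,"j":71},"hgf":{"kbe":70,"omi":16,"yeu":64},"vb":[91,78,19,1,77,97]}
After op 7 (add /bnw/j 5): {"b":[40,77,98,95,63],"bnw":{"ggq":19,"j":5},"hgf":{"kbe":70,"omi":16,"yeu":64},"vb":[91,78,19,1,77,97]}
After op 8 (replace /vb/3 80): {"b":[40,77,98,95,63],"bnw":{"ggq":19,"j":5},"hgf":{"kbe":70,"omi":16,"yeu":64},"vb":[91,78,19,80,77,97]}
After op 9 (replace /vb/4 12): {"b":[40,77,98,95,63],"bnw":{"ggq":19,"j":5},"hgf":{"kbe":70,"omi":16,"yeu":64},"vb":[91,78,19,80,12,97]}
After op 10 (replace /b/1 66): {"b":[40,66,98,95,63],"bnw":{"ggq":19,"j":5},"hgf":{"kbe":70,"omi":16,"yeu":64},"vb":[91,78,19,80,12,97]}
After op 11 (add /hgf/kbe 56): {"b":[40,66,98,95,63],"bnw":{"ggq":19,"j":5},"hgf":{"kbe":56,"omi":16,"yeu":64},"vb":[91,78,19,80,12,97]}
After op 12 (replace /hgf/omi 52): {"b":[40,66,98,95,63],"bnw":{"ggq":19,"j":5},"hgf":{"kbe":56,"omi":52,"yeu":64},"vb":[91,78,19,80,12,97]}
After op 13 (replace /bnw 33): {"b":[40,66,98,95,63],"bnw":33,"hgf":{"kbe":56,"omi":52,"yeu":64},"vb":[91,78,19,80,12,97]}
After op 14 (add /b/0 12): {"b":[12,40,66,98,95,63],"bnw":33,"hgf":{"kbe":56,"omi":52,"yeu":64},"vb":[91,78,19,80,12,97]}
After op 15 (replace /b/5 34): {"b":[12,40,66,98,95,34],"bnw":33,"hgf":{"kbe":56,"omi":52,"yeu":64},"vb":[91,78,19,80,12,97]}
After op 16 (remove /b): {"bnw":33,"hgf":{"kbe":56,"omi":52,"yeu":64},"vb":[91,78,19,80,12,97]}
After op 17 (add /vb/1 84): {"bnw":33,"hgf":{"kbe":56,"omi":52,"yeu":64},"vb":[91,84,78,19,80,12,97]}
After op 18 (add /bnw 85): {"bnw":85,"hgf":{"kbe":56,"omi":52,"yeu":64},"vb":[91,84,78,19,80,12,97]}
After op 19 (remove /vb/2): {"bnw":85,"hgf":{"kbe":56,"omi":52,"yeu":64},"vb":[91,84,19,80,12,97]}
After op 20 (replace /vb/5 22): {"bnw":85,"hgf":{"kbe":56,"omi":52,"yeu":64},"vb":[91,84,19,80,12,22]}
After op 21 (replace /hgf/kbe 54): {"bnw":85,"hgf":{"kbe":54,"omi":52,"yeu":64},"vb":[91,84,19,80,12,22]}
After op 22 (replace /hgf/omi 45): {"bnw":85,"hgf":{"kbe":54,"omi":45,"yeu":64},"vb":[91,84,19,80,12,22]}
After op 23 (replace /vb/1 75): {"bnw":85,"hgf":{"kbe":54,"omi":45,"yeu":64},"vb":[91,75,19,80,12,22]}
Size at path /vb: 6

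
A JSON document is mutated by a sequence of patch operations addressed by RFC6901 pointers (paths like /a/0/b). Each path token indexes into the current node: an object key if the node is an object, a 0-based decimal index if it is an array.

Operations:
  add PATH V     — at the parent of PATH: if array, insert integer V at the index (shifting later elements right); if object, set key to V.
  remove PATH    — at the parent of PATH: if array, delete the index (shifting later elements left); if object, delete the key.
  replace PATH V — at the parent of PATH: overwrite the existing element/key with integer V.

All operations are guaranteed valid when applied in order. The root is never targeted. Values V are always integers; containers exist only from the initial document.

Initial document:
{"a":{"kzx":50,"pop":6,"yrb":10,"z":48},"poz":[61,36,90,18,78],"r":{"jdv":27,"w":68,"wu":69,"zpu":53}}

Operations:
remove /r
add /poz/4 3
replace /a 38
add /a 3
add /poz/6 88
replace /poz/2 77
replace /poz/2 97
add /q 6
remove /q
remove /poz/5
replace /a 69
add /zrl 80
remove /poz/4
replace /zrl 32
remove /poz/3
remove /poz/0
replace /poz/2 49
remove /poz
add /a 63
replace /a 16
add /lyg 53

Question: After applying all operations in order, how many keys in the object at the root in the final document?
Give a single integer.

Answer: 3

Derivation:
After op 1 (remove /r): {"a":{"kzx":50,"pop":6,"yrb":10,"z":48},"poz":[61,36,90,18,78]}
After op 2 (add /poz/4 3): {"a":{"kzx":50,"pop":6,"yrb":10,"z":48},"poz":[61,36,90,18,3,78]}
After op 3 (replace /a 38): {"a":38,"poz":[61,36,90,18,3,78]}
After op 4 (add /a 3): {"a":3,"poz":[61,36,90,18,3,78]}
After op 5 (add /poz/6 88): {"a":3,"poz":[61,36,90,18,3,78,88]}
After op 6 (replace /poz/2 77): {"a":3,"poz":[61,36,77,18,3,78,88]}
After op 7 (replace /poz/2 97): {"a":3,"poz":[61,36,97,18,3,78,88]}
After op 8 (add /q 6): {"a":3,"poz":[61,36,97,18,3,78,88],"q":6}
After op 9 (remove /q): {"a":3,"poz":[61,36,97,18,3,78,88]}
After op 10 (remove /poz/5): {"a":3,"poz":[61,36,97,18,3,88]}
After op 11 (replace /a 69): {"a":69,"poz":[61,36,97,18,3,88]}
After op 12 (add /zrl 80): {"a":69,"poz":[61,36,97,18,3,88],"zrl":80}
After op 13 (remove /poz/4): {"a":69,"poz":[61,36,97,18,88],"zrl":80}
After op 14 (replace /zrl 32): {"a":69,"poz":[61,36,97,18,88],"zrl":32}
After op 15 (remove /poz/3): {"a":69,"poz":[61,36,97,88],"zrl":32}
After op 16 (remove /poz/0): {"a":69,"poz":[36,97,88],"zrl":32}
After op 17 (replace /poz/2 49): {"a":69,"poz":[36,97,49],"zrl":32}
After op 18 (remove /poz): {"a":69,"zrl":32}
After op 19 (add /a 63): {"a":63,"zrl":32}
After op 20 (replace /a 16): {"a":16,"zrl":32}
After op 21 (add /lyg 53): {"a":16,"lyg":53,"zrl":32}
Size at the root: 3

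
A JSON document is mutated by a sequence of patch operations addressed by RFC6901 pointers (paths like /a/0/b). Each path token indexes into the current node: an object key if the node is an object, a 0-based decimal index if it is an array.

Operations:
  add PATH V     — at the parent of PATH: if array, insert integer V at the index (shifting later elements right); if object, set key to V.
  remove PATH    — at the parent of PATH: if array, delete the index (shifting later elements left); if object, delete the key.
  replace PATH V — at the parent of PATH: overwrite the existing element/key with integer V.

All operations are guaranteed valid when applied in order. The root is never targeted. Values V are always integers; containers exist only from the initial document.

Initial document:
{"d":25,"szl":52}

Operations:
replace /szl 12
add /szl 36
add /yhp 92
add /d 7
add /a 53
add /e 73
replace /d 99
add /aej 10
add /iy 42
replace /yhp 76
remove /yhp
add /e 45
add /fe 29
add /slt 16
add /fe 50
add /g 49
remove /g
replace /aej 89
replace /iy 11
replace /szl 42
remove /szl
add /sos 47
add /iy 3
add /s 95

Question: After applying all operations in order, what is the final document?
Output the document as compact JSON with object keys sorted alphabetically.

Answer: {"a":53,"aej":89,"d":99,"e":45,"fe":50,"iy":3,"s":95,"slt":16,"sos":47}

Derivation:
After op 1 (replace /szl 12): {"d":25,"szl":12}
After op 2 (add /szl 36): {"d":25,"szl":36}
After op 3 (add /yhp 92): {"d":25,"szl":36,"yhp":92}
After op 4 (add /d 7): {"d":7,"szl":36,"yhp":92}
After op 5 (add /a 53): {"a":53,"d":7,"szl":36,"yhp":92}
After op 6 (add /e 73): {"a":53,"d":7,"e":73,"szl":36,"yhp":92}
After op 7 (replace /d 99): {"a":53,"d":99,"e":73,"szl":36,"yhp":92}
After op 8 (add /aej 10): {"a":53,"aej":10,"d":99,"e":73,"szl":36,"yhp":92}
After op 9 (add /iy 42): {"a":53,"aej":10,"d":99,"e":73,"iy":42,"szl":36,"yhp":92}
After op 10 (replace /yhp 76): {"a":53,"aej":10,"d":99,"e":73,"iy":42,"szl":36,"yhp":76}
After op 11 (remove /yhp): {"a":53,"aej":10,"d":99,"e":73,"iy":42,"szl":36}
After op 12 (add /e 45): {"a":53,"aej":10,"d":99,"e":45,"iy":42,"szl":36}
After op 13 (add /fe 29): {"a":53,"aej":10,"d":99,"e":45,"fe":29,"iy":42,"szl":36}
After op 14 (add /slt 16): {"a":53,"aej":10,"d":99,"e":45,"fe":29,"iy":42,"slt":16,"szl":36}
After op 15 (add /fe 50): {"a":53,"aej":10,"d":99,"e":45,"fe":50,"iy":42,"slt":16,"szl":36}
After op 16 (add /g 49): {"a":53,"aej":10,"d":99,"e":45,"fe":50,"g":49,"iy":42,"slt":16,"szl":36}
After op 17 (remove /g): {"a":53,"aej":10,"d":99,"e":45,"fe":50,"iy":42,"slt":16,"szl":36}
After op 18 (replace /aej 89): {"a":53,"aej":89,"d":99,"e":45,"fe":50,"iy":42,"slt":16,"szl":36}
After op 19 (replace /iy 11): {"a":53,"aej":89,"d":99,"e":45,"fe":50,"iy":11,"slt":16,"szl":36}
After op 20 (replace /szl 42): {"a":53,"aej":89,"d":99,"e":45,"fe":50,"iy":11,"slt":16,"szl":42}
After op 21 (remove /szl): {"a":53,"aej":89,"d":99,"e":45,"fe":50,"iy":11,"slt":16}
After op 22 (add /sos 47): {"a":53,"aej":89,"d":99,"e":45,"fe":50,"iy":11,"slt":16,"sos":47}
After op 23 (add /iy 3): {"a":53,"aej":89,"d":99,"e":45,"fe":50,"iy":3,"slt":16,"sos":47}
After op 24 (add /s 95): {"a":53,"aej":89,"d":99,"e":45,"fe":50,"iy":3,"s":95,"slt":16,"sos":47}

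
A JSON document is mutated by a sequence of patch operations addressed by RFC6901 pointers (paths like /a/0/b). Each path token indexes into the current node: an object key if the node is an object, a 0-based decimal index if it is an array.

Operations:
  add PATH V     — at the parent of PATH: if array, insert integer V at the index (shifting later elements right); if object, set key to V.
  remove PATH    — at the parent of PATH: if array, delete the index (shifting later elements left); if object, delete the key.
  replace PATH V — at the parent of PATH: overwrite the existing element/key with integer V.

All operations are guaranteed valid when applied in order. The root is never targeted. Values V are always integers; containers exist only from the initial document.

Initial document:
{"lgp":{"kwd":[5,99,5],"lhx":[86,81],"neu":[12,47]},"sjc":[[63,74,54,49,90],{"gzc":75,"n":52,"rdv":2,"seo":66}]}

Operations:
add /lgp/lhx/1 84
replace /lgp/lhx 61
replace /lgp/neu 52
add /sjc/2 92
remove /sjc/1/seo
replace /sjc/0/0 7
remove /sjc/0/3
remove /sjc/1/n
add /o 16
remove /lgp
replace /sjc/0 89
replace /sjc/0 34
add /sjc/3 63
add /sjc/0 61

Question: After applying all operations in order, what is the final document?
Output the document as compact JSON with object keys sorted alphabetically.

Answer: {"o":16,"sjc":[61,34,{"gzc":75,"rdv":2},92,63]}

Derivation:
After op 1 (add /lgp/lhx/1 84): {"lgp":{"kwd":[5,99,5],"lhx":[86,84,81],"neu":[12,47]},"sjc":[[63,74,54,49,90],{"gzc":75,"n":52,"rdv":2,"seo":66}]}
After op 2 (replace /lgp/lhx 61): {"lgp":{"kwd":[5,99,5],"lhx":61,"neu":[12,47]},"sjc":[[63,74,54,49,90],{"gzc":75,"n":52,"rdv":2,"seo":66}]}
After op 3 (replace /lgp/neu 52): {"lgp":{"kwd":[5,99,5],"lhx":61,"neu":52},"sjc":[[63,74,54,49,90],{"gzc":75,"n":52,"rdv":2,"seo":66}]}
After op 4 (add /sjc/2 92): {"lgp":{"kwd":[5,99,5],"lhx":61,"neu":52},"sjc":[[63,74,54,49,90],{"gzc":75,"n":52,"rdv":2,"seo":66},92]}
After op 5 (remove /sjc/1/seo): {"lgp":{"kwd":[5,99,5],"lhx":61,"neu":52},"sjc":[[63,74,54,49,90],{"gzc":75,"n":52,"rdv":2},92]}
After op 6 (replace /sjc/0/0 7): {"lgp":{"kwd":[5,99,5],"lhx":61,"neu":52},"sjc":[[7,74,54,49,90],{"gzc":75,"n":52,"rdv":2},92]}
After op 7 (remove /sjc/0/3): {"lgp":{"kwd":[5,99,5],"lhx":61,"neu":52},"sjc":[[7,74,54,90],{"gzc":75,"n":52,"rdv":2},92]}
After op 8 (remove /sjc/1/n): {"lgp":{"kwd":[5,99,5],"lhx":61,"neu":52},"sjc":[[7,74,54,90],{"gzc":75,"rdv":2},92]}
After op 9 (add /o 16): {"lgp":{"kwd":[5,99,5],"lhx":61,"neu":52},"o":16,"sjc":[[7,74,54,90],{"gzc":75,"rdv":2},92]}
After op 10 (remove /lgp): {"o":16,"sjc":[[7,74,54,90],{"gzc":75,"rdv":2},92]}
After op 11 (replace /sjc/0 89): {"o":16,"sjc":[89,{"gzc":75,"rdv":2},92]}
After op 12 (replace /sjc/0 34): {"o":16,"sjc":[34,{"gzc":75,"rdv":2},92]}
After op 13 (add /sjc/3 63): {"o":16,"sjc":[34,{"gzc":75,"rdv":2},92,63]}
After op 14 (add /sjc/0 61): {"o":16,"sjc":[61,34,{"gzc":75,"rdv":2},92,63]}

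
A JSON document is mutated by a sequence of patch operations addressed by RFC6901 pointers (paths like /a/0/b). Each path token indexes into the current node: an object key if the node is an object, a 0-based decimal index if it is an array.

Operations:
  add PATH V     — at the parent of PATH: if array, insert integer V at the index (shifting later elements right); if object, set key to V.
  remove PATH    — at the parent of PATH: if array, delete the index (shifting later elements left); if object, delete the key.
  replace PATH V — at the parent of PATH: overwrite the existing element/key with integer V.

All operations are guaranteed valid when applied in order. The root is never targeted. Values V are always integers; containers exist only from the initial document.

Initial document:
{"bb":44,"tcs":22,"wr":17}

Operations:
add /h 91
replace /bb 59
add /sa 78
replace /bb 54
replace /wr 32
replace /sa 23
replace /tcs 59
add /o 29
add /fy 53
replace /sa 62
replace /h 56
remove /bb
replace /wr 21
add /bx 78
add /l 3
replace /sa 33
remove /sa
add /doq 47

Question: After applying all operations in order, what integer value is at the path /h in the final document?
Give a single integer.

After op 1 (add /h 91): {"bb":44,"h":91,"tcs":22,"wr":17}
After op 2 (replace /bb 59): {"bb":59,"h":91,"tcs":22,"wr":17}
After op 3 (add /sa 78): {"bb":59,"h":91,"sa":78,"tcs":22,"wr":17}
After op 4 (replace /bb 54): {"bb":54,"h":91,"sa":78,"tcs":22,"wr":17}
After op 5 (replace /wr 32): {"bb":54,"h":91,"sa":78,"tcs":22,"wr":32}
After op 6 (replace /sa 23): {"bb":54,"h":91,"sa":23,"tcs":22,"wr":32}
After op 7 (replace /tcs 59): {"bb":54,"h":91,"sa":23,"tcs":59,"wr":32}
After op 8 (add /o 29): {"bb":54,"h":91,"o":29,"sa":23,"tcs":59,"wr":32}
After op 9 (add /fy 53): {"bb":54,"fy":53,"h":91,"o":29,"sa":23,"tcs":59,"wr":32}
After op 10 (replace /sa 62): {"bb":54,"fy":53,"h":91,"o":29,"sa":62,"tcs":59,"wr":32}
After op 11 (replace /h 56): {"bb":54,"fy":53,"h":56,"o":29,"sa":62,"tcs":59,"wr":32}
After op 12 (remove /bb): {"fy":53,"h":56,"o":29,"sa":62,"tcs":59,"wr":32}
After op 13 (replace /wr 21): {"fy":53,"h":56,"o":29,"sa":62,"tcs":59,"wr":21}
After op 14 (add /bx 78): {"bx":78,"fy":53,"h":56,"o":29,"sa":62,"tcs":59,"wr":21}
After op 15 (add /l 3): {"bx":78,"fy":53,"h":56,"l":3,"o":29,"sa":62,"tcs":59,"wr":21}
After op 16 (replace /sa 33): {"bx":78,"fy":53,"h":56,"l":3,"o":29,"sa":33,"tcs":59,"wr":21}
After op 17 (remove /sa): {"bx":78,"fy":53,"h":56,"l":3,"o":29,"tcs":59,"wr":21}
After op 18 (add /doq 47): {"bx":78,"doq":47,"fy":53,"h":56,"l":3,"o":29,"tcs":59,"wr":21}
Value at /h: 56

Answer: 56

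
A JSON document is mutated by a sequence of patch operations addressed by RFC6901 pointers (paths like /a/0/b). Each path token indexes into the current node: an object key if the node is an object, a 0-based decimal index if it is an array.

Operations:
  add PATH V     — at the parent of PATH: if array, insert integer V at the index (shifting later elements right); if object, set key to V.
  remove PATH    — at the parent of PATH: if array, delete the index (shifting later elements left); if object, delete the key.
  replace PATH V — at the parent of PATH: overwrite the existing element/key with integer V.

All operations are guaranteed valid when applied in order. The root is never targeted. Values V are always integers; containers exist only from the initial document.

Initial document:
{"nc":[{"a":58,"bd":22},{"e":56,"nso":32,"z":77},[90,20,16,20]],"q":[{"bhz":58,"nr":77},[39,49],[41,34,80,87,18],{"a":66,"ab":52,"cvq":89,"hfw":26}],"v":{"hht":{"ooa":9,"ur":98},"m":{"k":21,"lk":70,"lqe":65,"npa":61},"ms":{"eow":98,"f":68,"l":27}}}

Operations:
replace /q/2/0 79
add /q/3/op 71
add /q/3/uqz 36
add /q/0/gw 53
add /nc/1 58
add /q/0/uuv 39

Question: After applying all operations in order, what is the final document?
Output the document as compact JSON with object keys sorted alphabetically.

After op 1 (replace /q/2/0 79): {"nc":[{"a":58,"bd":22},{"e":56,"nso":32,"z":77},[90,20,16,20]],"q":[{"bhz":58,"nr":77},[39,49],[79,34,80,87,18],{"a":66,"ab":52,"cvq":89,"hfw":26}],"v":{"hht":{"ooa":9,"ur":98},"m":{"k":21,"lk":70,"lqe":65,"npa":61},"ms":{"eow":98,"f":68,"l":27}}}
After op 2 (add /q/3/op 71): {"nc":[{"a":58,"bd":22},{"e":56,"nso":32,"z":77},[90,20,16,20]],"q":[{"bhz":58,"nr":77},[39,49],[79,34,80,87,18],{"a":66,"ab":52,"cvq":89,"hfw":26,"op":71}],"v":{"hht":{"ooa":9,"ur":98},"m":{"k":21,"lk":70,"lqe":65,"npa":61},"ms":{"eow":98,"f":68,"l":27}}}
After op 3 (add /q/3/uqz 36): {"nc":[{"a":58,"bd":22},{"e":56,"nso":32,"z":77},[90,20,16,20]],"q":[{"bhz":58,"nr":77},[39,49],[79,34,80,87,18],{"a":66,"ab":52,"cvq":89,"hfw":26,"op":71,"uqz":36}],"v":{"hht":{"ooa":9,"ur":98},"m":{"k":21,"lk":70,"lqe":65,"npa":61},"ms":{"eow":98,"f":68,"l":27}}}
After op 4 (add /q/0/gw 53): {"nc":[{"a":58,"bd":22},{"e":56,"nso":32,"z":77},[90,20,16,20]],"q":[{"bhz":58,"gw":53,"nr":77},[39,49],[79,34,80,87,18],{"a":66,"ab":52,"cvq":89,"hfw":26,"op":71,"uqz":36}],"v":{"hht":{"ooa":9,"ur":98},"m":{"k":21,"lk":70,"lqe":65,"npa":61},"ms":{"eow":98,"f":68,"l":27}}}
After op 5 (add /nc/1 58): {"nc":[{"a":58,"bd":22},58,{"e":56,"nso":32,"z":77},[90,20,16,20]],"q":[{"bhz":58,"gw":53,"nr":77},[39,49],[79,34,80,87,18],{"a":66,"ab":52,"cvq":89,"hfw":26,"op":71,"uqz":36}],"v":{"hht":{"ooa":9,"ur":98},"m":{"k":21,"lk":70,"lqe":65,"npa":61},"ms":{"eow":98,"f":68,"l":27}}}
After op 6 (add /q/0/uuv 39): {"nc":[{"a":58,"bd":22},58,{"e":56,"nso":32,"z":77},[90,20,16,20]],"q":[{"bhz":58,"gw":53,"nr":77,"uuv":39},[39,49],[79,34,80,87,18],{"a":66,"ab":52,"cvq":89,"hfw":26,"op":71,"uqz":36}],"v":{"hht":{"ooa":9,"ur":98},"m":{"k":21,"lk":70,"lqe":65,"npa":61},"ms":{"eow":98,"f":68,"l":27}}}

Answer: {"nc":[{"a":58,"bd":22},58,{"e":56,"nso":32,"z":77},[90,20,16,20]],"q":[{"bhz":58,"gw":53,"nr":77,"uuv":39},[39,49],[79,34,80,87,18],{"a":66,"ab":52,"cvq":89,"hfw":26,"op":71,"uqz":36}],"v":{"hht":{"ooa":9,"ur":98},"m":{"k":21,"lk":70,"lqe":65,"npa":61},"ms":{"eow":98,"f":68,"l":27}}}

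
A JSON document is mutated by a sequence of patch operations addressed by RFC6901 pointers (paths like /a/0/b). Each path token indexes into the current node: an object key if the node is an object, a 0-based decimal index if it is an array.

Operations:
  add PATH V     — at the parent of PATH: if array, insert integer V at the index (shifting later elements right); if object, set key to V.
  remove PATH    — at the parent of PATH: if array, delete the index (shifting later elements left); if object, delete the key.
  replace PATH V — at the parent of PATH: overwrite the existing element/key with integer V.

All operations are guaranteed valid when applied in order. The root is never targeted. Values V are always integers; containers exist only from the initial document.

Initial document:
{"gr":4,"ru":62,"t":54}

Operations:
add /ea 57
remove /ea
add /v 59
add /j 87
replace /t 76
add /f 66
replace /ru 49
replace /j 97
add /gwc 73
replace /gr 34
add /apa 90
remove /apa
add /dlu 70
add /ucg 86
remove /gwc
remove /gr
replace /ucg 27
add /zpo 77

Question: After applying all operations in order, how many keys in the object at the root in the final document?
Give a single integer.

Answer: 8

Derivation:
After op 1 (add /ea 57): {"ea":57,"gr":4,"ru":62,"t":54}
After op 2 (remove /ea): {"gr":4,"ru":62,"t":54}
After op 3 (add /v 59): {"gr":4,"ru":62,"t":54,"v":59}
After op 4 (add /j 87): {"gr":4,"j":87,"ru":62,"t":54,"v":59}
After op 5 (replace /t 76): {"gr":4,"j":87,"ru":62,"t":76,"v":59}
After op 6 (add /f 66): {"f":66,"gr":4,"j":87,"ru":62,"t":76,"v":59}
After op 7 (replace /ru 49): {"f":66,"gr":4,"j":87,"ru":49,"t":76,"v":59}
After op 8 (replace /j 97): {"f":66,"gr":4,"j":97,"ru":49,"t":76,"v":59}
After op 9 (add /gwc 73): {"f":66,"gr":4,"gwc":73,"j":97,"ru":49,"t":76,"v":59}
After op 10 (replace /gr 34): {"f":66,"gr":34,"gwc":73,"j":97,"ru":49,"t":76,"v":59}
After op 11 (add /apa 90): {"apa":90,"f":66,"gr":34,"gwc":73,"j":97,"ru":49,"t":76,"v":59}
After op 12 (remove /apa): {"f":66,"gr":34,"gwc":73,"j":97,"ru":49,"t":76,"v":59}
After op 13 (add /dlu 70): {"dlu":70,"f":66,"gr":34,"gwc":73,"j":97,"ru":49,"t":76,"v":59}
After op 14 (add /ucg 86): {"dlu":70,"f":66,"gr":34,"gwc":73,"j":97,"ru":49,"t":76,"ucg":86,"v":59}
After op 15 (remove /gwc): {"dlu":70,"f":66,"gr":34,"j":97,"ru":49,"t":76,"ucg":86,"v":59}
After op 16 (remove /gr): {"dlu":70,"f":66,"j":97,"ru":49,"t":76,"ucg":86,"v":59}
After op 17 (replace /ucg 27): {"dlu":70,"f":66,"j":97,"ru":49,"t":76,"ucg":27,"v":59}
After op 18 (add /zpo 77): {"dlu":70,"f":66,"j":97,"ru":49,"t":76,"ucg":27,"v":59,"zpo":77}
Size at the root: 8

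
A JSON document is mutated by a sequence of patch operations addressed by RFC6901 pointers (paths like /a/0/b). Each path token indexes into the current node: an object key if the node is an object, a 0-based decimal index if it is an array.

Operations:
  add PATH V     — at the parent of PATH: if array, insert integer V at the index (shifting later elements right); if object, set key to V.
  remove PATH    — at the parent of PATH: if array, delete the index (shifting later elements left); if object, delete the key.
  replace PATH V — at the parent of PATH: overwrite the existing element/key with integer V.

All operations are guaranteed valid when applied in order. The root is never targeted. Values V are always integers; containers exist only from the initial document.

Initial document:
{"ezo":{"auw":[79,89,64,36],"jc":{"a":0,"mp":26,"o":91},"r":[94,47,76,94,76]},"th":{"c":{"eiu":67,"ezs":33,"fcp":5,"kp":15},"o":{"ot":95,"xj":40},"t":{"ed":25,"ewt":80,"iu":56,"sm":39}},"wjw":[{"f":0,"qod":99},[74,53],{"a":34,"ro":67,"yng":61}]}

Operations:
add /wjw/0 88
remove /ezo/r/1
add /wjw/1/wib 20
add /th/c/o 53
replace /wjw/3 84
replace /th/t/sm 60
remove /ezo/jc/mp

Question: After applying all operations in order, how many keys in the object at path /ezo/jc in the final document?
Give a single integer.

Answer: 2

Derivation:
After op 1 (add /wjw/0 88): {"ezo":{"auw":[79,89,64,36],"jc":{"a":0,"mp":26,"o":91},"r":[94,47,76,94,76]},"th":{"c":{"eiu":67,"ezs":33,"fcp":5,"kp":15},"o":{"ot":95,"xj":40},"t":{"ed":25,"ewt":80,"iu":56,"sm":39}},"wjw":[88,{"f":0,"qod":99},[74,53],{"a":34,"ro":67,"yng":61}]}
After op 2 (remove /ezo/r/1): {"ezo":{"auw":[79,89,64,36],"jc":{"a":0,"mp":26,"o":91},"r":[94,76,94,76]},"th":{"c":{"eiu":67,"ezs":33,"fcp":5,"kp":15},"o":{"ot":95,"xj":40},"t":{"ed":25,"ewt":80,"iu":56,"sm":39}},"wjw":[88,{"f":0,"qod":99},[74,53],{"a":34,"ro":67,"yng":61}]}
After op 3 (add /wjw/1/wib 20): {"ezo":{"auw":[79,89,64,36],"jc":{"a":0,"mp":26,"o":91},"r":[94,76,94,76]},"th":{"c":{"eiu":67,"ezs":33,"fcp":5,"kp":15},"o":{"ot":95,"xj":40},"t":{"ed":25,"ewt":80,"iu":56,"sm":39}},"wjw":[88,{"f":0,"qod":99,"wib":20},[74,53],{"a":34,"ro":67,"yng":61}]}
After op 4 (add /th/c/o 53): {"ezo":{"auw":[79,89,64,36],"jc":{"a":0,"mp":26,"o":91},"r":[94,76,94,76]},"th":{"c":{"eiu":67,"ezs":33,"fcp":5,"kp":15,"o":53},"o":{"ot":95,"xj":40},"t":{"ed":25,"ewt":80,"iu":56,"sm":39}},"wjw":[88,{"f":0,"qod":99,"wib":20},[74,53],{"a":34,"ro":67,"yng":61}]}
After op 5 (replace /wjw/3 84): {"ezo":{"auw":[79,89,64,36],"jc":{"a":0,"mp":26,"o":91},"r":[94,76,94,76]},"th":{"c":{"eiu":67,"ezs":33,"fcp":5,"kp":15,"o":53},"o":{"ot":95,"xj":40},"t":{"ed":25,"ewt":80,"iu":56,"sm":39}},"wjw":[88,{"f":0,"qod":99,"wib":20},[74,53],84]}
After op 6 (replace /th/t/sm 60): {"ezo":{"auw":[79,89,64,36],"jc":{"a":0,"mp":26,"o":91},"r":[94,76,94,76]},"th":{"c":{"eiu":67,"ezs":33,"fcp":5,"kp":15,"o":53},"o":{"ot":95,"xj":40},"t":{"ed":25,"ewt":80,"iu":56,"sm":60}},"wjw":[88,{"f":0,"qod":99,"wib":20},[74,53],84]}
After op 7 (remove /ezo/jc/mp): {"ezo":{"auw":[79,89,64,36],"jc":{"a":0,"o":91},"r":[94,76,94,76]},"th":{"c":{"eiu":67,"ezs":33,"fcp":5,"kp":15,"o":53},"o":{"ot":95,"xj":40},"t":{"ed":25,"ewt":80,"iu":56,"sm":60}},"wjw":[88,{"f":0,"qod":99,"wib":20},[74,53],84]}
Size at path /ezo/jc: 2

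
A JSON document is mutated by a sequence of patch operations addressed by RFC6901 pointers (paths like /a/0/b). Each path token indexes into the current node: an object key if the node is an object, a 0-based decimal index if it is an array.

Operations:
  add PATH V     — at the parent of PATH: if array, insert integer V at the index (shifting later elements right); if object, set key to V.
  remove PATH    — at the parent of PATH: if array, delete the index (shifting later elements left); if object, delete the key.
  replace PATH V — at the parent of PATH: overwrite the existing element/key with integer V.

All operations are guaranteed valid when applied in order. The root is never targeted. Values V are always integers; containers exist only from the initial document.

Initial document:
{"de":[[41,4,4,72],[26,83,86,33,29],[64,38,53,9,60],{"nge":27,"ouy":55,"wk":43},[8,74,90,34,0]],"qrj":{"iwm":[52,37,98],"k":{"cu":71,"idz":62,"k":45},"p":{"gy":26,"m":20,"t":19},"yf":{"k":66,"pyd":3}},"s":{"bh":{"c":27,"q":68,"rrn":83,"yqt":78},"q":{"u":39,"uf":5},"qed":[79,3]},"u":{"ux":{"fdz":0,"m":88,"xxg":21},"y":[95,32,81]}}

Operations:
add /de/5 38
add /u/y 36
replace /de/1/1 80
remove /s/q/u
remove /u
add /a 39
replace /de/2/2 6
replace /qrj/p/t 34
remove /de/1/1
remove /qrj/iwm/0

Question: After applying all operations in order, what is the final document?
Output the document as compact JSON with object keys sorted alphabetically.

Answer: {"a":39,"de":[[41,4,4,72],[26,86,33,29],[64,38,6,9,60],{"nge":27,"ouy":55,"wk":43},[8,74,90,34,0],38],"qrj":{"iwm":[37,98],"k":{"cu":71,"idz":62,"k":45},"p":{"gy":26,"m":20,"t":34},"yf":{"k":66,"pyd":3}},"s":{"bh":{"c":27,"q":68,"rrn":83,"yqt":78},"q":{"uf":5},"qed":[79,3]}}

Derivation:
After op 1 (add /de/5 38): {"de":[[41,4,4,72],[26,83,86,33,29],[64,38,53,9,60],{"nge":27,"ouy":55,"wk":43},[8,74,90,34,0],38],"qrj":{"iwm":[52,37,98],"k":{"cu":71,"idz":62,"k":45},"p":{"gy":26,"m":20,"t":19},"yf":{"k":66,"pyd":3}},"s":{"bh":{"c":27,"q":68,"rrn":83,"yqt":78},"q":{"u":39,"uf":5},"qed":[79,3]},"u":{"ux":{"fdz":0,"m":88,"xxg":21},"y":[95,32,81]}}
After op 2 (add /u/y 36): {"de":[[41,4,4,72],[26,83,86,33,29],[64,38,53,9,60],{"nge":27,"ouy":55,"wk":43},[8,74,90,34,0],38],"qrj":{"iwm":[52,37,98],"k":{"cu":71,"idz":62,"k":45},"p":{"gy":26,"m":20,"t":19},"yf":{"k":66,"pyd":3}},"s":{"bh":{"c":27,"q":68,"rrn":83,"yqt":78},"q":{"u":39,"uf":5},"qed":[79,3]},"u":{"ux":{"fdz":0,"m":88,"xxg":21},"y":36}}
After op 3 (replace /de/1/1 80): {"de":[[41,4,4,72],[26,80,86,33,29],[64,38,53,9,60],{"nge":27,"ouy":55,"wk":43},[8,74,90,34,0],38],"qrj":{"iwm":[52,37,98],"k":{"cu":71,"idz":62,"k":45},"p":{"gy":26,"m":20,"t":19},"yf":{"k":66,"pyd":3}},"s":{"bh":{"c":27,"q":68,"rrn":83,"yqt":78},"q":{"u":39,"uf":5},"qed":[79,3]},"u":{"ux":{"fdz":0,"m":88,"xxg":21},"y":36}}
After op 4 (remove /s/q/u): {"de":[[41,4,4,72],[26,80,86,33,29],[64,38,53,9,60],{"nge":27,"ouy":55,"wk":43},[8,74,90,34,0],38],"qrj":{"iwm":[52,37,98],"k":{"cu":71,"idz":62,"k":45},"p":{"gy":26,"m":20,"t":19},"yf":{"k":66,"pyd":3}},"s":{"bh":{"c":27,"q":68,"rrn":83,"yqt":78},"q":{"uf":5},"qed":[79,3]},"u":{"ux":{"fdz":0,"m":88,"xxg":21},"y":36}}
After op 5 (remove /u): {"de":[[41,4,4,72],[26,80,86,33,29],[64,38,53,9,60],{"nge":27,"ouy":55,"wk":43},[8,74,90,34,0],38],"qrj":{"iwm":[52,37,98],"k":{"cu":71,"idz":62,"k":45},"p":{"gy":26,"m":20,"t":19},"yf":{"k":66,"pyd":3}},"s":{"bh":{"c":27,"q":68,"rrn":83,"yqt":78},"q":{"uf":5},"qed":[79,3]}}
After op 6 (add /a 39): {"a":39,"de":[[41,4,4,72],[26,80,86,33,29],[64,38,53,9,60],{"nge":27,"ouy":55,"wk":43},[8,74,90,34,0],38],"qrj":{"iwm":[52,37,98],"k":{"cu":71,"idz":62,"k":45},"p":{"gy":26,"m":20,"t":19},"yf":{"k":66,"pyd":3}},"s":{"bh":{"c":27,"q":68,"rrn":83,"yqt":78},"q":{"uf":5},"qed":[79,3]}}
After op 7 (replace /de/2/2 6): {"a":39,"de":[[41,4,4,72],[26,80,86,33,29],[64,38,6,9,60],{"nge":27,"ouy":55,"wk":43},[8,74,90,34,0],38],"qrj":{"iwm":[52,37,98],"k":{"cu":71,"idz":62,"k":45},"p":{"gy":26,"m":20,"t":19},"yf":{"k":66,"pyd":3}},"s":{"bh":{"c":27,"q":68,"rrn":83,"yqt":78},"q":{"uf":5},"qed":[79,3]}}
After op 8 (replace /qrj/p/t 34): {"a":39,"de":[[41,4,4,72],[26,80,86,33,29],[64,38,6,9,60],{"nge":27,"ouy":55,"wk":43},[8,74,90,34,0],38],"qrj":{"iwm":[52,37,98],"k":{"cu":71,"idz":62,"k":45},"p":{"gy":26,"m":20,"t":34},"yf":{"k":66,"pyd":3}},"s":{"bh":{"c":27,"q":68,"rrn":83,"yqt":78},"q":{"uf":5},"qed":[79,3]}}
After op 9 (remove /de/1/1): {"a":39,"de":[[41,4,4,72],[26,86,33,29],[64,38,6,9,60],{"nge":27,"ouy":55,"wk":43},[8,74,90,34,0],38],"qrj":{"iwm":[52,37,98],"k":{"cu":71,"idz":62,"k":45},"p":{"gy":26,"m":20,"t":34},"yf":{"k":66,"pyd":3}},"s":{"bh":{"c":27,"q":68,"rrn":83,"yqt":78},"q":{"uf":5},"qed":[79,3]}}
After op 10 (remove /qrj/iwm/0): {"a":39,"de":[[41,4,4,72],[26,86,33,29],[64,38,6,9,60],{"nge":27,"ouy":55,"wk":43},[8,74,90,34,0],38],"qrj":{"iwm":[37,98],"k":{"cu":71,"idz":62,"k":45},"p":{"gy":26,"m":20,"t":34},"yf":{"k":66,"pyd":3}},"s":{"bh":{"c":27,"q":68,"rrn":83,"yqt":78},"q":{"uf":5},"qed":[79,3]}}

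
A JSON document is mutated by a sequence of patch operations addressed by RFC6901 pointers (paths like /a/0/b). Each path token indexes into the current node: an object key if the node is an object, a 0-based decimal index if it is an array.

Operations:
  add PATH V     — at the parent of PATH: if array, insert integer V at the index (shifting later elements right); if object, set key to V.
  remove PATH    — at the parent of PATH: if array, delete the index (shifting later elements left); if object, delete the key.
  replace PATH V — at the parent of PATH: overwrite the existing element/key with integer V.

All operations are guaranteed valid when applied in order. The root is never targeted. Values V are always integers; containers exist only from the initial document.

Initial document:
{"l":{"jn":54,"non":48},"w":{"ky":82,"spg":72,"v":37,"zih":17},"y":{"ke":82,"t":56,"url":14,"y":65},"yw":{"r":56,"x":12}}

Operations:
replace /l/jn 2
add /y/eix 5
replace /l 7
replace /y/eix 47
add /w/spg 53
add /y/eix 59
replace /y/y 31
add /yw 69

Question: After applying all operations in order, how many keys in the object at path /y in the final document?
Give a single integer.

After op 1 (replace /l/jn 2): {"l":{"jn":2,"non":48},"w":{"ky":82,"spg":72,"v":37,"zih":17},"y":{"ke":82,"t":56,"url":14,"y":65},"yw":{"r":56,"x":12}}
After op 2 (add /y/eix 5): {"l":{"jn":2,"non":48},"w":{"ky":82,"spg":72,"v":37,"zih":17},"y":{"eix":5,"ke":82,"t":56,"url":14,"y":65},"yw":{"r":56,"x":12}}
After op 3 (replace /l 7): {"l":7,"w":{"ky":82,"spg":72,"v":37,"zih":17},"y":{"eix":5,"ke":82,"t":56,"url":14,"y":65},"yw":{"r":56,"x":12}}
After op 4 (replace /y/eix 47): {"l":7,"w":{"ky":82,"spg":72,"v":37,"zih":17},"y":{"eix":47,"ke":82,"t":56,"url":14,"y":65},"yw":{"r":56,"x":12}}
After op 5 (add /w/spg 53): {"l":7,"w":{"ky":82,"spg":53,"v":37,"zih":17},"y":{"eix":47,"ke":82,"t":56,"url":14,"y":65},"yw":{"r":56,"x":12}}
After op 6 (add /y/eix 59): {"l":7,"w":{"ky":82,"spg":53,"v":37,"zih":17},"y":{"eix":59,"ke":82,"t":56,"url":14,"y":65},"yw":{"r":56,"x":12}}
After op 7 (replace /y/y 31): {"l":7,"w":{"ky":82,"spg":53,"v":37,"zih":17},"y":{"eix":59,"ke":82,"t":56,"url":14,"y":31},"yw":{"r":56,"x":12}}
After op 8 (add /yw 69): {"l":7,"w":{"ky":82,"spg":53,"v":37,"zih":17},"y":{"eix":59,"ke":82,"t":56,"url":14,"y":31},"yw":69}
Size at path /y: 5

Answer: 5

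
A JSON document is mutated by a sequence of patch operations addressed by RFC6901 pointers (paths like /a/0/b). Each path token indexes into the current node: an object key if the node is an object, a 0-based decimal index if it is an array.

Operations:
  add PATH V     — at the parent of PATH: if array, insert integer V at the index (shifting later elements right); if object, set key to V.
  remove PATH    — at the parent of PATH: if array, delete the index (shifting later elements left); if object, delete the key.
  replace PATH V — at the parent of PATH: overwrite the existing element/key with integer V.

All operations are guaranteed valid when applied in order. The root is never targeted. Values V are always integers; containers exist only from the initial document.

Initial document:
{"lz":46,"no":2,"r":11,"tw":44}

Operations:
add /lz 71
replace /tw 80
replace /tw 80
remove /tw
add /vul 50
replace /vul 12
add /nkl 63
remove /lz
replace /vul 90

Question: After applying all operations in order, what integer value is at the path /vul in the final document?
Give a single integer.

After op 1 (add /lz 71): {"lz":71,"no":2,"r":11,"tw":44}
After op 2 (replace /tw 80): {"lz":71,"no":2,"r":11,"tw":80}
After op 3 (replace /tw 80): {"lz":71,"no":2,"r":11,"tw":80}
After op 4 (remove /tw): {"lz":71,"no":2,"r":11}
After op 5 (add /vul 50): {"lz":71,"no":2,"r":11,"vul":50}
After op 6 (replace /vul 12): {"lz":71,"no":2,"r":11,"vul":12}
After op 7 (add /nkl 63): {"lz":71,"nkl":63,"no":2,"r":11,"vul":12}
After op 8 (remove /lz): {"nkl":63,"no":2,"r":11,"vul":12}
After op 9 (replace /vul 90): {"nkl":63,"no":2,"r":11,"vul":90}
Value at /vul: 90

Answer: 90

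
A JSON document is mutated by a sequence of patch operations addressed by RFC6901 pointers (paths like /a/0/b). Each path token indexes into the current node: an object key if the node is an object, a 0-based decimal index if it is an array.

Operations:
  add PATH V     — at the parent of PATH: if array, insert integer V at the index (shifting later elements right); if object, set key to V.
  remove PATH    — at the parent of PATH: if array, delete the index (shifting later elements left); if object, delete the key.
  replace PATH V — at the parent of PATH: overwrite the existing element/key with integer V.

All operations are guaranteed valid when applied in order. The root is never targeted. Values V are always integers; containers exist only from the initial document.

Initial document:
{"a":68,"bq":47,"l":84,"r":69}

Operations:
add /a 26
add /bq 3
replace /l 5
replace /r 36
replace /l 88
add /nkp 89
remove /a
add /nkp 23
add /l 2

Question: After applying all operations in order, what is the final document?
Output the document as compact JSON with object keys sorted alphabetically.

Answer: {"bq":3,"l":2,"nkp":23,"r":36}

Derivation:
After op 1 (add /a 26): {"a":26,"bq":47,"l":84,"r":69}
After op 2 (add /bq 3): {"a":26,"bq":3,"l":84,"r":69}
After op 3 (replace /l 5): {"a":26,"bq":3,"l":5,"r":69}
After op 4 (replace /r 36): {"a":26,"bq":3,"l":5,"r":36}
After op 5 (replace /l 88): {"a":26,"bq":3,"l":88,"r":36}
After op 6 (add /nkp 89): {"a":26,"bq":3,"l":88,"nkp":89,"r":36}
After op 7 (remove /a): {"bq":3,"l":88,"nkp":89,"r":36}
After op 8 (add /nkp 23): {"bq":3,"l":88,"nkp":23,"r":36}
After op 9 (add /l 2): {"bq":3,"l":2,"nkp":23,"r":36}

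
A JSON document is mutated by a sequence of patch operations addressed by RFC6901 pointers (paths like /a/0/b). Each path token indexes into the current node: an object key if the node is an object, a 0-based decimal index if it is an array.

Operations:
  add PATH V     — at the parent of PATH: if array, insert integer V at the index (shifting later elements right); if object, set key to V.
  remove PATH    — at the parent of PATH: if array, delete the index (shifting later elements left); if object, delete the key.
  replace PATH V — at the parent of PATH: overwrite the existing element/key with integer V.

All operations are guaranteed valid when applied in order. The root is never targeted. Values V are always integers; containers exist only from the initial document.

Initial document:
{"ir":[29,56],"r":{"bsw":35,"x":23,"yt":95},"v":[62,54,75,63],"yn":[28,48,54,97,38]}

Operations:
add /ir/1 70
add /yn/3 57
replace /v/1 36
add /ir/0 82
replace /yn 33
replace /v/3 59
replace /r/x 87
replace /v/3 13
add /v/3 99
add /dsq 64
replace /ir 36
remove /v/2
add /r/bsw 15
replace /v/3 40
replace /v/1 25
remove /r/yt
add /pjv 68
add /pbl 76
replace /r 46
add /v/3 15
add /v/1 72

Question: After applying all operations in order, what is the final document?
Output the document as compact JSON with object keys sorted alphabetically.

Answer: {"dsq":64,"ir":36,"pbl":76,"pjv":68,"r":46,"v":[62,72,25,99,15,40],"yn":33}

Derivation:
After op 1 (add /ir/1 70): {"ir":[29,70,56],"r":{"bsw":35,"x":23,"yt":95},"v":[62,54,75,63],"yn":[28,48,54,97,38]}
After op 2 (add /yn/3 57): {"ir":[29,70,56],"r":{"bsw":35,"x":23,"yt":95},"v":[62,54,75,63],"yn":[28,48,54,57,97,38]}
After op 3 (replace /v/1 36): {"ir":[29,70,56],"r":{"bsw":35,"x":23,"yt":95},"v":[62,36,75,63],"yn":[28,48,54,57,97,38]}
After op 4 (add /ir/0 82): {"ir":[82,29,70,56],"r":{"bsw":35,"x":23,"yt":95},"v":[62,36,75,63],"yn":[28,48,54,57,97,38]}
After op 5 (replace /yn 33): {"ir":[82,29,70,56],"r":{"bsw":35,"x":23,"yt":95},"v":[62,36,75,63],"yn":33}
After op 6 (replace /v/3 59): {"ir":[82,29,70,56],"r":{"bsw":35,"x":23,"yt":95},"v":[62,36,75,59],"yn":33}
After op 7 (replace /r/x 87): {"ir":[82,29,70,56],"r":{"bsw":35,"x":87,"yt":95},"v":[62,36,75,59],"yn":33}
After op 8 (replace /v/3 13): {"ir":[82,29,70,56],"r":{"bsw":35,"x":87,"yt":95},"v":[62,36,75,13],"yn":33}
After op 9 (add /v/3 99): {"ir":[82,29,70,56],"r":{"bsw":35,"x":87,"yt":95},"v":[62,36,75,99,13],"yn":33}
After op 10 (add /dsq 64): {"dsq":64,"ir":[82,29,70,56],"r":{"bsw":35,"x":87,"yt":95},"v":[62,36,75,99,13],"yn":33}
After op 11 (replace /ir 36): {"dsq":64,"ir":36,"r":{"bsw":35,"x":87,"yt":95},"v":[62,36,75,99,13],"yn":33}
After op 12 (remove /v/2): {"dsq":64,"ir":36,"r":{"bsw":35,"x":87,"yt":95},"v":[62,36,99,13],"yn":33}
After op 13 (add /r/bsw 15): {"dsq":64,"ir":36,"r":{"bsw":15,"x":87,"yt":95},"v":[62,36,99,13],"yn":33}
After op 14 (replace /v/3 40): {"dsq":64,"ir":36,"r":{"bsw":15,"x":87,"yt":95},"v":[62,36,99,40],"yn":33}
After op 15 (replace /v/1 25): {"dsq":64,"ir":36,"r":{"bsw":15,"x":87,"yt":95},"v":[62,25,99,40],"yn":33}
After op 16 (remove /r/yt): {"dsq":64,"ir":36,"r":{"bsw":15,"x":87},"v":[62,25,99,40],"yn":33}
After op 17 (add /pjv 68): {"dsq":64,"ir":36,"pjv":68,"r":{"bsw":15,"x":87},"v":[62,25,99,40],"yn":33}
After op 18 (add /pbl 76): {"dsq":64,"ir":36,"pbl":76,"pjv":68,"r":{"bsw":15,"x":87},"v":[62,25,99,40],"yn":33}
After op 19 (replace /r 46): {"dsq":64,"ir":36,"pbl":76,"pjv":68,"r":46,"v":[62,25,99,40],"yn":33}
After op 20 (add /v/3 15): {"dsq":64,"ir":36,"pbl":76,"pjv":68,"r":46,"v":[62,25,99,15,40],"yn":33}
After op 21 (add /v/1 72): {"dsq":64,"ir":36,"pbl":76,"pjv":68,"r":46,"v":[62,72,25,99,15,40],"yn":33}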